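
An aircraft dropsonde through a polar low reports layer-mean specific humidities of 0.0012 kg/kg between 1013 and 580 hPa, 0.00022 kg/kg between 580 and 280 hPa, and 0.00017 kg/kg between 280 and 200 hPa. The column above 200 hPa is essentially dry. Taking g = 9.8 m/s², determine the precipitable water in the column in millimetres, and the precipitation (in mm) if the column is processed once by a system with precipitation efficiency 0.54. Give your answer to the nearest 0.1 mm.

PW ≈ 6.1 mm; precipitation ≈ 3.3 mm

Precipitable water is the column-integrated vapour mass per unit area: PW = (1/g) Σ q̄ Δp, with q in kg/kg and Δp in Pa (1 kg/m² of water = 1 mm).
Layer 1013–580 hPa: Δp = 433 hPa = 43300 Pa, q̄ = 0.0012 kg/kg → 0.0012 × 43300 / 9.8 = 5.30 mm
Layer 580–280 hPa: Δp = 300 hPa = 30000 Pa, q̄ = 0.00022 kg/kg → 0.00022 × 30000 / 9.8 = 0.67 mm
Layer 280–200 hPa: Δp = 80 hPa = 8000 Pa, q̄ = 0.00017 kg/kg → 0.00017 × 8000 / 9.8 = 0.14 mm
PW = 5.30 + 0.67 + 0.14 = 6.11 ≈ 6.1 mm.
Precipitation = ε × PW = 0.54 × 6.1 = 3.3 mm.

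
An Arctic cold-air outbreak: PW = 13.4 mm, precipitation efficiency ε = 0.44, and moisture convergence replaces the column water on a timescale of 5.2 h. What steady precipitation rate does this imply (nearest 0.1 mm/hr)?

Each overturning extracts ε × PW = 0.44 × 13.4 = 5.896 mm.
Rate = ε·PW / τ = 5.896 / 5.2 h = 1.1 mm/hr.

R ≈ 1.1 mm/hr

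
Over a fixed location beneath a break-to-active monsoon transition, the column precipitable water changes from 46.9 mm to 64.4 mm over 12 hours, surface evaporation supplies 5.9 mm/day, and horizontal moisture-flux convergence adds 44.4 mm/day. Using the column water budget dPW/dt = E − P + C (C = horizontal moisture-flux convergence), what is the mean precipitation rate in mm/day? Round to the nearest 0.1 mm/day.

P ≈ 15.3 mm/day

dPW/dt = (64.4 − 46.9) mm / (12/24 day) = +35.000 mm/day.
P = E + C − dPW/dt = 5.9 + (44.4) − (+35.000) = 15.3 mm/day.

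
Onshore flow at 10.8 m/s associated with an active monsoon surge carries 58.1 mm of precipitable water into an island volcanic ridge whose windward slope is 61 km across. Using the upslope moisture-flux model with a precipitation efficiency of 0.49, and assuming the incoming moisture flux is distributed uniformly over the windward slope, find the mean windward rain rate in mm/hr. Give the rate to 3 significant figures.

R ≈ 18.1 mm/hr

Incoming column moisture flux per unit ridge length: F = V × PW = 10.8 × 58.1 = 627.48 mm·m/s.
Spread over the 61 km slope with efficiency ε = 0.49: R = ε·F/W = 0.49 × 627.48 / 61000 m = 5.040e-03 mm/s.
R = 5.040e-03 × 3600 = 18.1 mm/hr.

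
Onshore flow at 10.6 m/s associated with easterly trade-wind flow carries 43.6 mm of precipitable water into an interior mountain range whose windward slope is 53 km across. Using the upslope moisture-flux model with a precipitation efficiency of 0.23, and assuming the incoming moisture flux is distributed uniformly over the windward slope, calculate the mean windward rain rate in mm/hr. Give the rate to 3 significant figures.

Incoming column moisture flux per unit ridge length: F = V × PW = 10.6 × 43.6 = 462.16 mm·m/s.
Spread over the 53 km slope with efficiency ε = 0.23: R = ε·F/W = 0.23 × 462.16 / 53000 m = 2.006e-03 mm/s.
R = 2.006e-03 × 3600 = 7.22 mm/hr.

R ≈ 7.22 mm/hr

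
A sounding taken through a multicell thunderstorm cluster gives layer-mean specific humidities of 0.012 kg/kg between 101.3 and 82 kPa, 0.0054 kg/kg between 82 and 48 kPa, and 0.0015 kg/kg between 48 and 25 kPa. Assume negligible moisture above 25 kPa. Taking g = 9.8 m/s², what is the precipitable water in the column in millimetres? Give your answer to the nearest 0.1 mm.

Precipitable water is the column-integrated vapour mass per unit area: PW = (1/g) Σ q̄ Δp, with q in kg/kg and Δp in Pa (1 kg/m² of water = 1 mm).
Layer 101.3–82 kPa: Δp = 193 hPa = 19300 Pa, q̄ = 0.012 kg/kg → 0.012 × 19300 / 9.8 = 23.63 mm
Layer 82–48 kPa: Δp = 340 hPa = 34000 Pa, q̄ = 0.0054 kg/kg → 0.0054 × 34000 / 9.8 = 18.73 mm
Layer 48–25 kPa: Δp = 230 hPa = 23000 Pa, q̄ = 0.0015 kg/kg → 0.0015 × 23000 / 9.8 = 3.52 mm
PW = 23.63 + 18.73 + 3.52 = 45.88 ≈ 45.9 mm.

PW ≈ 45.9 mm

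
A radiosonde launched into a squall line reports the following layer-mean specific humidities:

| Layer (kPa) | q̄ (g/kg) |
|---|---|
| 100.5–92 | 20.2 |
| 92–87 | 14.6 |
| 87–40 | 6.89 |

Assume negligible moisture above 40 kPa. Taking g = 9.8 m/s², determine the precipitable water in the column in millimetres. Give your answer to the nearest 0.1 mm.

Precipitable water is the column-integrated vapour mass per unit area: PW = (1/g) Σ q̄ Δp, with q in kg/kg and Δp in Pa (1 kg/m² of water = 1 mm).
Layer 100.5–92 kPa: Δp = 85 hPa = 8500 Pa, q̄ = 0.0202 kg/kg → 0.0202 × 8500 / 9.8 = 17.52 mm
Layer 92–87 kPa: Δp = 50 hPa = 5000 Pa, q̄ = 0.0146 kg/kg → 0.0146 × 5000 / 9.8 = 7.45 mm
Layer 87–40 kPa: Δp = 470 hPa = 47000 Pa, q̄ = 0.00689 kg/kg → 0.00689 × 47000 / 9.8 = 33.04 mm
PW = 17.52 + 7.45 + 33.04 = 58.01 ≈ 58.0 mm.

PW ≈ 58.0 mm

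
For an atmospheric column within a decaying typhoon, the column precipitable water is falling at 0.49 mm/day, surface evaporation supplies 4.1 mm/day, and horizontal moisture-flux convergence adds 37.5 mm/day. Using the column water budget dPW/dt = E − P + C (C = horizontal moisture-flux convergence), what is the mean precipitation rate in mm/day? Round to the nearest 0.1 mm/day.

dPW/dt = -0.49 mm/day.
P = E + C − dPW/dt = 4.1 + (37.5) − (-0.49) = 42.1 mm/day.

P ≈ 42.1 mm/day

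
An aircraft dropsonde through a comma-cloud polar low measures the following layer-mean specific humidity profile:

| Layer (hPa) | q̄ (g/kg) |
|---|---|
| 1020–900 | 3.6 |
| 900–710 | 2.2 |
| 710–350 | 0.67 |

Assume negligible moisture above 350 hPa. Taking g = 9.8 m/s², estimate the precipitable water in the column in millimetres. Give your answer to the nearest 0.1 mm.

PW ≈ 11.1 mm

Precipitable water is the column-integrated vapour mass per unit area: PW = (1/g) Σ q̄ Δp, with q in kg/kg and Δp in Pa (1 kg/m² of water = 1 mm).
Layer 1020–900 hPa: Δp = 120 hPa = 12000 Pa, q̄ = 0.0036 kg/kg → 0.0036 × 12000 / 9.8 = 4.41 mm
Layer 900–710 hPa: Δp = 190 hPa = 19000 Pa, q̄ = 0.0022 kg/kg → 0.0022 × 19000 / 9.8 = 4.27 mm
Layer 710–350 hPa: Δp = 360 hPa = 36000 Pa, q̄ = 0.00067 kg/kg → 0.00067 × 36000 / 9.8 = 2.46 mm
PW = 4.41 + 4.27 + 2.46 = 11.14 ≈ 11.1 mm.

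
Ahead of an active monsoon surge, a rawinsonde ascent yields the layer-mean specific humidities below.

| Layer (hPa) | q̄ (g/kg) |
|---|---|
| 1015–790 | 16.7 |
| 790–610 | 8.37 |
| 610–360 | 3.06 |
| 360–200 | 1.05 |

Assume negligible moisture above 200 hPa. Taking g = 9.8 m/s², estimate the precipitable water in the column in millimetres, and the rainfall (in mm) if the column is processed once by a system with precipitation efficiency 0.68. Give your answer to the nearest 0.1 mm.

Precipitable water is the column-integrated vapour mass per unit area: PW = (1/g) Σ q̄ Δp, with q in kg/kg and Δp in Pa (1 kg/m² of water = 1 mm).
Layer 1015–790 hPa: Δp = 225 hPa = 22500 Pa, q̄ = 0.0167 kg/kg → 0.0167 × 22500 / 9.8 = 38.34 mm
Layer 790–610 hPa: Δp = 180 hPa = 18000 Pa, q̄ = 0.00837 kg/kg → 0.00837 × 18000 / 9.8 = 15.37 mm
Layer 610–360 hPa: Δp = 250 hPa = 25000 Pa, q̄ = 0.00306 kg/kg → 0.00306 × 25000 / 9.8 = 7.81 mm
Layer 360–200 hPa: Δp = 160 hPa = 16000 Pa, q̄ = 0.00105 kg/kg → 0.00105 × 16000 / 9.8 = 1.71 mm
PW = 38.34 + 15.37 + 7.81 + 1.71 = 63.23 ≈ 63.2 mm.
Rainfall = ε × PW = 0.68 × 63.2 = 43.0 mm.

PW ≈ 63.2 mm; rainfall ≈ 43.0 mm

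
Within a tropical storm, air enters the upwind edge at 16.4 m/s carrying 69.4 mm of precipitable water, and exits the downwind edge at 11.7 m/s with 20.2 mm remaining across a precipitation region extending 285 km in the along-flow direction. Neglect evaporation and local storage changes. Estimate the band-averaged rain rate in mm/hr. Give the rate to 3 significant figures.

R ≈ 11.4 mm/hr

Column moisture flux per unit crosswind length is F = V × PW.
Inflow: F_in = 16.4 × 69.4 = 1138.16 mm·m/s
Outflow: F_out = 11.7 × 20.2 = 236.34 mm·m/s
Steady-state rate R = (F_in − F_out)/L = (1138.16 − 236.34) / 285000 m = 3.164e-03 mm/s.
R = 3.164e-03 × 3600 = 11.4 mm/hr.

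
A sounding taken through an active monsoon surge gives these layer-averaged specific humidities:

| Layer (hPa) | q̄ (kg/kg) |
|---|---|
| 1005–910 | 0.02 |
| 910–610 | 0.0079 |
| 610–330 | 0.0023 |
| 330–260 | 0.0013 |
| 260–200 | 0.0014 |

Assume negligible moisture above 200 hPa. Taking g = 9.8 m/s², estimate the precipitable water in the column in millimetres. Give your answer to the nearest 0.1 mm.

Precipitable water is the column-integrated vapour mass per unit area: PW = (1/g) Σ q̄ Δp, with q in kg/kg and Δp in Pa (1 kg/m² of water = 1 mm).
Layer 1005–910 hPa: Δp = 95 hPa = 9500 Pa, q̄ = 0.02 kg/kg → 0.02 × 9500 / 9.8 = 19.39 mm
Layer 910–610 hPa: Δp = 300 hPa = 30000 Pa, q̄ = 0.0079 kg/kg → 0.0079 × 30000 / 9.8 = 24.18 mm
Layer 610–330 hPa: Δp = 280 hPa = 28000 Pa, q̄ = 0.0023 kg/kg → 0.0023 × 28000 / 9.8 = 6.57 mm
Layer 330–260 hPa: Δp = 70 hPa = 7000 Pa, q̄ = 0.0013 kg/kg → 0.0013 × 7000 / 9.8 = 0.93 mm
Layer 260–200 hPa: Δp = 60 hPa = 6000 Pa, q̄ = 0.0014 kg/kg → 0.0014 × 6000 / 9.8 = 0.86 mm
PW = 19.39 + 24.18 + 6.57 + 0.93 + 0.86 = 51.93 ≈ 51.9 mm.

PW ≈ 51.9 mm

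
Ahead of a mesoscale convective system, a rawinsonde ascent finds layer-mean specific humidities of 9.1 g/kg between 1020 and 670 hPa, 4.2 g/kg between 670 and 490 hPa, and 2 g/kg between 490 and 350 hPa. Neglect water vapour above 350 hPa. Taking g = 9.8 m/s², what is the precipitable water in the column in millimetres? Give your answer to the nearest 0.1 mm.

Precipitable water is the column-integrated vapour mass per unit area: PW = (1/g) Σ q̄ Δp, with q in kg/kg and Δp in Pa (1 kg/m² of water = 1 mm).
Layer 1020–670 hPa: Δp = 350 hPa = 35000 Pa, q̄ = 0.0091 kg/kg → 0.0091 × 35000 / 9.8 = 32.50 mm
Layer 670–490 hPa: Δp = 180 hPa = 18000 Pa, q̄ = 0.0042 kg/kg → 0.0042 × 18000 / 9.8 = 7.71 mm
Layer 490–350 hPa: Δp = 140 hPa = 14000 Pa, q̄ = 0.002 kg/kg → 0.002 × 14000 / 9.8 = 2.86 mm
PW = 32.50 + 7.71 + 2.86 = 43.07 ≈ 43.1 mm.

PW ≈ 43.1 mm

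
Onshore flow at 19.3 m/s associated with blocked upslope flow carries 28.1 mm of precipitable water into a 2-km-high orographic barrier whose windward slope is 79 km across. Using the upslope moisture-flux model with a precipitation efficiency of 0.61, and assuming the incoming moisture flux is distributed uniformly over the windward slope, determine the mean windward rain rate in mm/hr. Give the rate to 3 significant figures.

R ≈ 15.1 mm/hr

Incoming column moisture flux per unit ridge length: F = V × PW = 19.3 × 28.1 = 542.33 mm·m/s.
Spread over the 79 km slope with efficiency ε = 0.61: R = ε·F/W = 0.61 × 542.33 / 79000 m = 4.188e-03 mm/s.
R = 4.188e-03 × 3600 = 15.1 mm/hr.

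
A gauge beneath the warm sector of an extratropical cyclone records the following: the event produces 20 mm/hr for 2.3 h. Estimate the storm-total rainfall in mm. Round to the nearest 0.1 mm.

total ≈ 46.0 mm

Total = Σ Rᵢ Δtᵢ = 20 × 2.3
      = 46 = 46.0 mm.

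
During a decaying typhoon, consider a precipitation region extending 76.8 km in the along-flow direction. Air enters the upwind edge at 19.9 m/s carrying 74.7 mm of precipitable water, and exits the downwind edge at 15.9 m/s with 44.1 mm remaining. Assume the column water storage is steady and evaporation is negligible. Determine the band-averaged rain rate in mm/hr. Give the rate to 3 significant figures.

R ≈ 36.8 mm/hr

Column moisture flux per unit crosswind length is F = V × PW.
Inflow: F_in = 19.9 × 74.7 = 1486.53 mm·m/s
Outflow: F_out = 15.9 × 44.1 = 701.19 mm·m/s
Steady-state rate R = (F_in − F_out)/L = (1486.53 − 701.19) / 76800 m = 1.023e-02 mm/s.
R = 1.023e-02 × 3600 = 36.8 mm/hr.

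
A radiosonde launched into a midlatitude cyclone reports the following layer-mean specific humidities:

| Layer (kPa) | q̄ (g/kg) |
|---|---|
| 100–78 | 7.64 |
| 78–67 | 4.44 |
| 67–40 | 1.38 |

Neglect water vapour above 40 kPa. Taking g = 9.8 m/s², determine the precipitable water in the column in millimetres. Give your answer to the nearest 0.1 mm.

PW ≈ 25.9 mm

Precipitable water is the column-integrated vapour mass per unit area: PW = (1/g) Σ q̄ Δp, with q in kg/kg and Δp in Pa (1 kg/m² of water = 1 mm).
Layer 100–78 kPa: Δp = 220 hPa = 22000 Pa, q̄ = 0.00764 kg/kg → 0.00764 × 22000 / 9.8 = 17.15 mm
Layer 78–67 kPa: Δp = 110 hPa = 11000 Pa, q̄ = 0.00444 kg/kg → 0.00444 × 11000 / 9.8 = 4.98 mm
Layer 67–40 kPa: Δp = 270 hPa = 27000 Pa, q̄ = 0.00138 kg/kg → 0.00138 × 27000 / 9.8 = 3.80 mm
PW = 17.15 + 4.98 + 3.80 = 25.93 ≈ 25.9 mm.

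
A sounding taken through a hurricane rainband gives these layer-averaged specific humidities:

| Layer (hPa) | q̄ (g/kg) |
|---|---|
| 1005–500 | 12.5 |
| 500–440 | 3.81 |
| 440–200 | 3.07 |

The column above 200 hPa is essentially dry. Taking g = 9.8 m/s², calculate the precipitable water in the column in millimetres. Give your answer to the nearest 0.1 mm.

Precipitable water is the column-integrated vapour mass per unit area: PW = (1/g) Σ q̄ Δp, with q in kg/kg and Δp in Pa (1 kg/m² of water = 1 mm).
Layer 1005–500 hPa: Δp = 505 hPa = 50500 Pa, q̄ = 0.0125 kg/kg → 0.0125 × 50500 / 9.8 = 64.41 mm
Layer 500–440 hPa: Δp = 60 hPa = 6000 Pa, q̄ = 0.00381 kg/kg → 0.00381 × 6000 / 9.8 = 2.33 mm
Layer 440–200 hPa: Δp = 240 hPa = 24000 Pa, q̄ = 0.00307 kg/kg → 0.00307 × 24000 / 9.8 = 7.52 mm
PW = 64.41 + 2.33 + 7.52 = 74.26 ≈ 74.3 mm.

PW ≈ 74.3 mm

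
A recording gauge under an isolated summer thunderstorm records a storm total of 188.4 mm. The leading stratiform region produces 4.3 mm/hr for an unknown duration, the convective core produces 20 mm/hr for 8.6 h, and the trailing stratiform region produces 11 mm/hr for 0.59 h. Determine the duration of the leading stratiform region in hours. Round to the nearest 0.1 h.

duration ≈ 2.3 h

Known phases: 20 × 8.6 + 11 × 0.59 = 172 + 6.49 = 178.49 mm.
Remaining depth = 188.4 − 178.49 = 9.91 mm.
Duration = 9.91 / 4.3 = 2.3 h.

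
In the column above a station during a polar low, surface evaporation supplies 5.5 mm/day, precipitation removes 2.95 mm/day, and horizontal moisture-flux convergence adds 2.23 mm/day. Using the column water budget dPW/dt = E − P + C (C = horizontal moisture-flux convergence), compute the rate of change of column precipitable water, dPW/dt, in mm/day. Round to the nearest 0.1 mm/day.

dPW/dt ≈ 4.8 mm/day

dPW/dt = E − P + C = 5.5 − 2.95 + (2.23) = 4.8 mm/day.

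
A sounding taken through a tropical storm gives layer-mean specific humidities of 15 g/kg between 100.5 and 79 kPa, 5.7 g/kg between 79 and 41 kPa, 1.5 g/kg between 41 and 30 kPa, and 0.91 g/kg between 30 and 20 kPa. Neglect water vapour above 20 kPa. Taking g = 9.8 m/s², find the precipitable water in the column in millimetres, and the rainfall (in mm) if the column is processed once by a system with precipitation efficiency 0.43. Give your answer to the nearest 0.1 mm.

PW ≈ 57.6 mm; rainfall ≈ 24.8 mm

Precipitable water is the column-integrated vapour mass per unit area: PW = (1/g) Σ q̄ Δp, with q in kg/kg and Δp in Pa (1 kg/m² of water = 1 mm).
Layer 100.5–79 kPa: Δp = 215 hPa = 21500 Pa, q̄ = 0.015 kg/kg → 0.015 × 21500 / 9.8 = 32.91 mm
Layer 79–41 kPa: Δp = 380 hPa = 38000 Pa, q̄ = 0.0057 kg/kg → 0.0057 × 38000 / 9.8 = 22.10 mm
Layer 41–30 kPa: Δp = 110 hPa = 11000 Pa, q̄ = 0.0015 kg/kg → 0.0015 × 11000 / 9.8 = 1.68 mm
Layer 30–20 kPa: Δp = 100 hPa = 10000 Pa, q̄ = 0.00091 kg/kg → 0.00091 × 10000 / 9.8 = 0.93 mm
PW = 32.91 + 22.10 + 1.68 + 0.93 = 57.62 ≈ 57.6 mm.
Rainfall = ε × PW = 0.43 × 57.6 = 24.8 mm.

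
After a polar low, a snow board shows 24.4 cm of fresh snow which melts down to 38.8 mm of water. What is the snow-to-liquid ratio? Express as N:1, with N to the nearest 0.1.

Ratio = snow depth / SWE = 244 mm / 38.8 mm = 6.3, i.e. 6.3:1.

ratio ≈ 6.3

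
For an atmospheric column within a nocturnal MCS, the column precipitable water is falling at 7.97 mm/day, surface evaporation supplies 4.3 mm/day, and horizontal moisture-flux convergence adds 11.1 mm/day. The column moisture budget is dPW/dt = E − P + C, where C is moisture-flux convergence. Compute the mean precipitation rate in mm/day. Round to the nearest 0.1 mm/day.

dPW/dt = -7.97 mm/day.
P = E + C − dPW/dt = 4.3 + (11.1) − (-7.97) = 23.4 mm/day.

P ≈ 23.4 mm/day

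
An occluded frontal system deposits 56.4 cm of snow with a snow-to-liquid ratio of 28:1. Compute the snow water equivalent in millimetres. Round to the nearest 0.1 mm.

SWE ≈ 20.1 mm

SWE = snow depth / ratio = 56.4 cm / 28 = 2.014 cm = 20.1 mm.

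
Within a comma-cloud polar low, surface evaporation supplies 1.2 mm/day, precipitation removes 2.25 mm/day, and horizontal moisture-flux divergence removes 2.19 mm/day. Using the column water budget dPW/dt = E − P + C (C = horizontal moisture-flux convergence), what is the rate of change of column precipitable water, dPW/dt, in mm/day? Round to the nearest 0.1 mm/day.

dPW/dt = E − P + C = 1.2 − 2.25 + (-2.19) = -3.2 mm/day.

dPW/dt ≈ -3.2 mm/day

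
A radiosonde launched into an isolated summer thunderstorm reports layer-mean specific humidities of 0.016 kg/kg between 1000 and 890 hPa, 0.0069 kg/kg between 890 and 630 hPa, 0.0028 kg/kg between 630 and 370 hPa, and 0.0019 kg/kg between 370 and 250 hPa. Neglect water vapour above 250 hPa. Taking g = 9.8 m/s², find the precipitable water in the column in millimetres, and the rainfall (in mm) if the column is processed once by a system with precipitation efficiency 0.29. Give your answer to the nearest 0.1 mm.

Precipitable water is the column-integrated vapour mass per unit area: PW = (1/g) Σ q̄ Δp, with q in kg/kg and Δp in Pa (1 kg/m² of water = 1 mm).
Layer 1000–890 hPa: Δp = 110 hPa = 11000 Pa, q̄ = 0.016 kg/kg → 0.016 × 11000 / 9.8 = 17.96 mm
Layer 890–630 hPa: Δp = 260 hPa = 26000 Pa, q̄ = 0.0069 kg/kg → 0.0069 × 26000 / 9.8 = 18.31 mm
Layer 630–370 hPa: Δp = 260 hPa = 26000 Pa, q̄ = 0.0028 kg/kg → 0.0028 × 26000 / 9.8 = 7.43 mm
Layer 370–250 hPa: Δp = 120 hPa = 12000 Pa, q̄ = 0.0019 kg/kg → 0.0019 × 12000 / 9.8 = 2.33 mm
PW = 17.96 + 18.31 + 7.43 + 2.33 = 46.03 ≈ 46.0 mm.
Rainfall = ε × PW = 0.29 × 46.0 = 13.3 mm.

PW ≈ 46.0 mm; rainfall ≈ 13.3 mm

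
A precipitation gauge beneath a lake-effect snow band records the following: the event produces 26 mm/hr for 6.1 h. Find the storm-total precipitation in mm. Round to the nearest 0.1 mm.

total ≈ 158.6 mm

Total = Σ Rᵢ Δtᵢ = 26 × 6.1
      = 158.6 = 158.6 mm.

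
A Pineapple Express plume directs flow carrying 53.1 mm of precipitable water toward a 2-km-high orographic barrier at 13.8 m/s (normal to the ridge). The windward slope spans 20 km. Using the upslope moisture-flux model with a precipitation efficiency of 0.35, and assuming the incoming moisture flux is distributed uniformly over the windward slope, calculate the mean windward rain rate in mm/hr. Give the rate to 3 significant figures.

Incoming column moisture flux per unit ridge length: F = V × PW = 13.8 × 53.1 = 732.78 mm·m/s.
Spread over the 20 km slope with efficiency ε = 0.35: R = ε·F/W = 0.35 × 732.78 / 20000 m = 1.282e-02 mm/s.
R = 1.282e-02 × 3600 = 46.2 mm/hr.

R ≈ 46.2 mm/hr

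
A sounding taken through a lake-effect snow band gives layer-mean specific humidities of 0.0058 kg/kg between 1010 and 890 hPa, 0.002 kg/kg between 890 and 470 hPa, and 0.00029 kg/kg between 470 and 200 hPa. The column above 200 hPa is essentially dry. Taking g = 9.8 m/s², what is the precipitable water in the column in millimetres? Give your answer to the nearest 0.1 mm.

Precipitable water is the column-integrated vapour mass per unit area: PW = (1/g) Σ q̄ Δp, with q in kg/kg and Δp in Pa (1 kg/m² of water = 1 mm).
Layer 1010–890 hPa: Δp = 120 hPa = 12000 Pa, q̄ = 0.0058 kg/kg → 0.0058 × 12000 / 9.8 = 7.10 mm
Layer 890–470 hPa: Δp = 420 hPa = 42000 Pa, q̄ = 0.002 kg/kg → 0.002 × 42000 / 9.8 = 8.57 mm
Layer 470–200 hPa: Δp = 270 hPa = 27000 Pa, q̄ = 0.00029 kg/kg → 0.00029 × 27000 / 9.8 = 0.80 mm
PW = 7.10 + 8.57 + 0.80 = 16.47 ≈ 16.5 mm.

PW ≈ 16.5 mm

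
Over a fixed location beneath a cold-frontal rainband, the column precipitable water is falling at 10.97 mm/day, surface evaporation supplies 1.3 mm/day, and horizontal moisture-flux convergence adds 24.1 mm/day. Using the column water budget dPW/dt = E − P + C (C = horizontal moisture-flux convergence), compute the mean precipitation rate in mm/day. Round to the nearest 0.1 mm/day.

P ≈ 36.4 mm/day

dPW/dt = -10.97 mm/day.
P = E + C − dPW/dt = 1.3 + (24.1) − (-10.97) = 36.4 mm/day.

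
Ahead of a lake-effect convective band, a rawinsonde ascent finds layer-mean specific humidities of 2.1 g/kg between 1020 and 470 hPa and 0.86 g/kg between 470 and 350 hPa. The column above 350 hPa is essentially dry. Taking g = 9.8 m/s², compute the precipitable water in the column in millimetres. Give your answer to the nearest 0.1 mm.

PW ≈ 12.8 mm

Precipitable water is the column-integrated vapour mass per unit area: PW = (1/g) Σ q̄ Δp, with q in kg/kg and Δp in Pa (1 kg/m² of water = 1 mm).
Layer 1020–470 hPa: Δp = 550 hPa = 55000 Pa, q̄ = 0.0021 kg/kg → 0.0021 × 55000 / 9.8 = 11.79 mm
Layer 470–350 hPa: Δp = 120 hPa = 12000 Pa, q̄ = 0.00086 kg/kg → 0.00086 × 12000 / 9.8 = 1.05 mm
PW = 11.79 + 1.05 = 12.84 ≈ 12.8 mm.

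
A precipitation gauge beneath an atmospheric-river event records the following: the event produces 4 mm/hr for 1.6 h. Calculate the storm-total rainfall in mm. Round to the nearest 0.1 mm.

total ≈ 6.4 mm

Total = Σ Rᵢ Δtᵢ = 4 × 1.6
      = 6.4 = 6.4 mm.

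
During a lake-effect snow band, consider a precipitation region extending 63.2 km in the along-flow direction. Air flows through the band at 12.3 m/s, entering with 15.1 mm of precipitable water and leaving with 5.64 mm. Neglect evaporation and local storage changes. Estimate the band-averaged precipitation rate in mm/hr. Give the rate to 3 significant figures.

R ≈ 6.63 mm/hr

Column moisture flux per unit crosswind length is F = V × PW.
Inflow: F_in = 12.3 × 15.1 = 185.73 mm·m/s
Outflow: F_out = 12.3 × 5.64 = 69.372 mm·m/s
Steady-state rate R = (F_in − F_out)/L = (185.73 − 69.372) / 63200 m = 1.841e-03 mm/s.
R = 1.841e-03 × 3600 = 6.63 mm/hr.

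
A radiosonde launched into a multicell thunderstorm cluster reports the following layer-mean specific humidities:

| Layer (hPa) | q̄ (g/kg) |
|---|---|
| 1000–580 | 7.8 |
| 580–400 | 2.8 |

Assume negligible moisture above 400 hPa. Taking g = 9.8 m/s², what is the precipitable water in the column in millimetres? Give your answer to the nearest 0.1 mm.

PW ≈ 38.6 mm

Precipitable water is the column-integrated vapour mass per unit area: PW = (1/g) Σ q̄ Δp, with q in kg/kg and Δp in Pa (1 kg/m² of water = 1 mm).
Layer 1000–580 hPa: Δp = 420 hPa = 42000 Pa, q̄ = 0.0078 kg/kg → 0.0078 × 42000 / 9.8 = 33.43 mm
Layer 580–400 hPa: Δp = 180 hPa = 18000 Pa, q̄ = 0.0028 kg/kg → 0.0028 × 18000 / 9.8 = 5.14 mm
PW = 33.43 + 5.14 = 38.57 ≈ 38.6 mm.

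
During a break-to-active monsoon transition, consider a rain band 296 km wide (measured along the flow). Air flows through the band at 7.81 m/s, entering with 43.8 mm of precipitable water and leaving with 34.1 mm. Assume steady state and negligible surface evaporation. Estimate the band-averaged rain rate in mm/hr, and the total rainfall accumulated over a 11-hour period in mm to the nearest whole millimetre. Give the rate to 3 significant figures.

Column moisture flux per unit crosswind length is F = V × PW.
Inflow: F_in = 7.81 × 43.8 = 342.078 mm·m/s
Outflow: F_out = 7.81 × 34.1 = 266.321 mm·m/s
Steady-state rate R = (F_in − F_out)/L = (342.078 − 266.321) / 296000 m = 2.559e-04 mm/s.
R = 2.559e-04 × 3600 = 0.921 mm/hr.
Over 11 h: total = 0.921 × 11 = 10.131 ≈ 10 mm.

R ≈ 0.921 mm/hr; total ≈ 10 mm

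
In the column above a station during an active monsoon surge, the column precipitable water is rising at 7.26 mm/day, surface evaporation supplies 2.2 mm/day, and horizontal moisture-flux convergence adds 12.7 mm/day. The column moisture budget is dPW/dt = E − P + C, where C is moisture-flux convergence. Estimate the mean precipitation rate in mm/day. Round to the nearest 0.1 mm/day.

P ≈ 7.6 mm/day

dPW/dt = +7.26 mm/day.
P = E + C − dPW/dt = 2.2 + (12.7) − (+7.26) = 7.6 mm/day.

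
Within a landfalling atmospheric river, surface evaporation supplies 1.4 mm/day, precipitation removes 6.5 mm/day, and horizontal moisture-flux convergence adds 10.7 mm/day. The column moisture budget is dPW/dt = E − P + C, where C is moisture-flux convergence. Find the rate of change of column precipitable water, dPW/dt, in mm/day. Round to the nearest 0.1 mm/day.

dPW/dt ≈ 5.6 mm/day

dPW/dt = E − P + C = 1.4 − 6.5 + (10.7) = 5.6 mm/day.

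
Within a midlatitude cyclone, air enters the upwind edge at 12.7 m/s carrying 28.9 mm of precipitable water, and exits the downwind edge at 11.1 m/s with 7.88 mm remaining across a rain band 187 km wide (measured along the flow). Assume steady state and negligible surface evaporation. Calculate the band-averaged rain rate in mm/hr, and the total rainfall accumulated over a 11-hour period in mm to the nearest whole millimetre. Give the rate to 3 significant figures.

R ≈ 5.38 mm/hr; total ≈ 59 mm

Column moisture flux per unit crosswind length is F = V × PW.
Inflow: F_in = 12.7 × 28.9 = 367.03 mm·m/s
Outflow: F_out = 11.1 × 7.88 = 87.468 mm·m/s
Steady-state rate R = (F_in − F_out)/L = (367.03 − 87.468) / 187000 m = 1.495e-03 mm/s.
R = 1.495e-03 × 3600 = 5.38 mm/hr.
Over 11 h: total = 5.38 × 11 = 59.18 ≈ 59 mm.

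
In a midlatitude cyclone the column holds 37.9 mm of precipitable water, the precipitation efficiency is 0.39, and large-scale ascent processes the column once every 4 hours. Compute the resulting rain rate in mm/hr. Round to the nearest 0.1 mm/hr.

Each overturning extracts ε × PW = 0.39 × 37.9 = 14.781 mm.
Rate = ε·PW / τ = 14.781 / 4 h = 3.7 mm/hr.

R ≈ 3.7 mm/hr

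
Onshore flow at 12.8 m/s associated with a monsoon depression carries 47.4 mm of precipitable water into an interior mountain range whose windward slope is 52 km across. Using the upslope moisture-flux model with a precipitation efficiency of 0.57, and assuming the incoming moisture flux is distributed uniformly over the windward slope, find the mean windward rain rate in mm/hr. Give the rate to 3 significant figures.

R ≈ 23.9 mm/hr

Incoming column moisture flux per unit ridge length: F = V × PW = 12.8 × 47.4 = 606.72 mm·m/s.
Spread over the 52 km slope with efficiency ε = 0.57: R = ε·F/W = 0.57 × 606.72 / 52000 m = 6.651e-03 mm/s.
R = 6.651e-03 × 3600 = 23.9 mm/hr.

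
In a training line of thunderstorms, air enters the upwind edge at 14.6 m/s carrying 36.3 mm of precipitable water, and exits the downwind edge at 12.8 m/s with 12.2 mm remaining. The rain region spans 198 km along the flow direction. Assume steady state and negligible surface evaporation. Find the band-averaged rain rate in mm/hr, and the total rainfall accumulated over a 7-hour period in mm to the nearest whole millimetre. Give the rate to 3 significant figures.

R ≈ 6.80 mm/hr; total ≈ 48 mm

Column moisture flux per unit crosswind length is F = V × PW.
Inflow: F_in = 14.6 × 36.3 = 529.98 mm·m/s
Outflow: F_out = 12.8 × 12.2 = 156.16 mm·m/s
Steady-state rate R = (F_in − F_out)/L = (529.98 − 156.16) / 198000 m = 1.888e-03 mm/s.
R = 1.888e-03 × 3600 = 6.80 mm/hr.
Over 7 h: total = 6.80 × 7 = 47.6 ≈ 48 mm.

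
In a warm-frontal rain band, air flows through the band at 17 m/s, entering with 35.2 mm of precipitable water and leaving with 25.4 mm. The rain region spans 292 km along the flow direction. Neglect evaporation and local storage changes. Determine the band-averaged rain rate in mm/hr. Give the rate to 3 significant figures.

R ≈ 2.05 mm/hr

Column moisture flux per unit crosswind length is F = V × PW.
Inflow: F_in = 17 × 35.2 = 598.4 mm·m/s
Outflow: F_out = 17 × 25.4 = 431.8 mm·m/s
Steady-state rate R = (F_in − F_out)/L = (598.4 − 431.8) / 292000 m = 5.705e-04 mm/s.
R = 5.705e-04 × 3600 = 2.05 mm/hr.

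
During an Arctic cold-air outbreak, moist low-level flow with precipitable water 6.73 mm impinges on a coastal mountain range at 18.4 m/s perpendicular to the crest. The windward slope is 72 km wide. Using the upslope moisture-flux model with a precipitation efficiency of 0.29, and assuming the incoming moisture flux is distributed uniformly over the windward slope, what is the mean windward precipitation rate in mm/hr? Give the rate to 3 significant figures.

R ≈ 1.80 mm/hr

Incoming column moisture flux per unit ridge length: F = V × PW = 18.4 × 6.73 = 123.832 mm·m/s.
Spread over the 72 km slope with efficiency ε = 0.29: R = ε·F/W = 0.29 × 123.832 / 72000 m = 4.988e-04 mm/s.
R = 4.988e-04 × 3600 = 1.80 mm/hr.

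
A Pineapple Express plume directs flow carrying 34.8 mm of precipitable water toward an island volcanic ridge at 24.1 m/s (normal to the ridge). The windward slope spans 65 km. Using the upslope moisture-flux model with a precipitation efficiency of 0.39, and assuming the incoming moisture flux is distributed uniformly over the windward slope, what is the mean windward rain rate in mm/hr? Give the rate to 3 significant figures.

Incoming column moisture flux per unit ridge length: F = V × PW = 24.1 × 34.8 = 838.68 mm·m/s.
Spread over the 65 km slope with efficiency ε = 0.39: R = ε·F/W = 0.39 × 838.68 / 65000 m = 5.032e-03 mm/s.
R = 5.032e-03 × 3600 = 18.1 mm/hr.

R ≈ 18.1 mm/hr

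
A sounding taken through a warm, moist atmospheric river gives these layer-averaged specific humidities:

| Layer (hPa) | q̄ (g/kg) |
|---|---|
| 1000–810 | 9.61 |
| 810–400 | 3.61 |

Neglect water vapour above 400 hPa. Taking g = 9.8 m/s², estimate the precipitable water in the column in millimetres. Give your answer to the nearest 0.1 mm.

PW ≈ 33.7 mm

Precipitable water is the column-integrated vapour mass per unit area: PW = (1/g) Σ q̄ Δp, with q in kg/kg and Δp in Pa (1 kg/m² of water = 1 mm).
Layer 1000–810 hPa: Δp = 190 hPa = 19000 Pa, q̄ = 0.00961 kg/kg → 0.00961 × 19000 / 9.8 = 18.63 mm
Layer 810–400 hPa: Δp = 410 hPa = 41000 Pa, q̄ = 0.00361 kg/kg → 0.00361 × 41000 / 9.8 = 15.10 mm
PW = 18.63 + 15.10 = 33.73 ≈ 33.7 mm.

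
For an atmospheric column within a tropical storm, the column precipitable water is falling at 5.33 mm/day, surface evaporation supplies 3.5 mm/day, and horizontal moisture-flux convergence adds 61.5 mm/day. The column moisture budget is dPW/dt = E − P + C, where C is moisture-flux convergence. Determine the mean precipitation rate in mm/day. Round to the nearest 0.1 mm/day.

P ≈ 70.3 mm/day

dPW/dt = -5.33 mm/day.
P = E + C − dPW/dt = 3.5 + (61.5) − (-5.33) = 70.3 mm/day.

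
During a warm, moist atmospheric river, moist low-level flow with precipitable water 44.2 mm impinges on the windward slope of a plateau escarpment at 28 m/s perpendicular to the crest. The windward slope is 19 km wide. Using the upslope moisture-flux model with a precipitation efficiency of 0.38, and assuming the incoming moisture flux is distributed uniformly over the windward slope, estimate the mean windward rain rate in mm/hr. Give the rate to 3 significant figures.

Incoming column moisture flux per unit ridge length: F = V × PW = 28 × 44.2 = 1237.6 mm·m/s.
Spread over the 19 km slope with efficiency ε = 0.38: R = ε·F/W = 0.38 × 1237.6 / 19000 m = 2.475e-02 mm/s.
R = 2.475e-02 × 3600 = 89.1 mm/hr.

R ≈ 89.1 mm/hr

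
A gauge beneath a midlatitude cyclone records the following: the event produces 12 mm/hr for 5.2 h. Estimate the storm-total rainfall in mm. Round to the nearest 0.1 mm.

Total = Σ Rᵢ Δtᵢ = 12 × 5.2
      = 62.4 = 62.4 mm.

total ≈ 62.4 mm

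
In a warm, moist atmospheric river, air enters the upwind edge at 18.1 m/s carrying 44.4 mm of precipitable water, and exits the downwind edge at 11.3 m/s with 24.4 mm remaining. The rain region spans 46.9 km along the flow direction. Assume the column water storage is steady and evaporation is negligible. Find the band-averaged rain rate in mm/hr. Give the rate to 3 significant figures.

Column moisture flux per unit crosswind length is F = V × PW.
Inflow: F_in = 18.1 × 44.4 = 803.64 mm·m/s
Outflow: F_out = 11.3 × 24.4 = 275.72 mm·m/s
Steady-state rate R = (F_in − F_out)/L = (803.64 − 275.72) / 46900 m = 1.126e-02 mm/s.
R = 1.126e-02 × 3600 = 40.5 mm/hr.

R ≈ 40.5 mm/hr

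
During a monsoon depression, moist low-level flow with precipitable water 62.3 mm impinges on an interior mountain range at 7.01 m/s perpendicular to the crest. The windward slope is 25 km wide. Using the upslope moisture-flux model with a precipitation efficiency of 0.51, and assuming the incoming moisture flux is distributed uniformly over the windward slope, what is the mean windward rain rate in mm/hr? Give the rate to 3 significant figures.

R ≈ 32.1 mm/hr

Incoming column moisture flux per unit ridge length: F = V × PW = 7.01 × 62.3 = 436.723 mm·m/s.
Spread over the 25 km slope with efficiency ε = 0.51: R = ε·F/W = 0.51 × 436.723 / 25000 m = 8.909e-03 mm/s.
R = 8.909e-03 × 3600 = 32.1 mm/hr.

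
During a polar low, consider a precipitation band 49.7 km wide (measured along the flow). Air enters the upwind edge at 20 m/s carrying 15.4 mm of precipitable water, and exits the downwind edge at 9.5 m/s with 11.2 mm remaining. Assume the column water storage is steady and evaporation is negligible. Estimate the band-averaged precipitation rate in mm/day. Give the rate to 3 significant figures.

R ≈ 350 mm/day

Column moisture flux per unit crosswind length is F = V × PW.
Inflow: F_in = 20 × 15.4 = 308 mm·m/s
Outflow: F_out = 9.5 × 11.2 = 106.4 mm·m/s
Steady-state rate R = (F_in − F_out)/L = (308 − 106.4) / 49700 m = 4.056e-03 mm/s.
R = 4.056e-03 × 3600 × 24 = 350 mm/day.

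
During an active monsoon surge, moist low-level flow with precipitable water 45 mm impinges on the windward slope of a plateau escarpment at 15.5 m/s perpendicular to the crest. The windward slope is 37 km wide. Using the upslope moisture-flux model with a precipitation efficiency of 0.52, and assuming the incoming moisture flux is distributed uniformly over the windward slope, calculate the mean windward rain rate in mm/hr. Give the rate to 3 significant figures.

Incoming column moisture flux per unit ridge length: F = V × PW = 15.5 × 45 = 697.5 mm·m/s.
Spread over the 37 km slope with efficiency ε = 0.52: R = ε·F/W = 0.52 × 697.5 / 37000 m = 9.803e-03 mm/s.
R = 9.803e-03 × 3600 = 35.3 mm/hr.

R ≈ 35.3 mm/hr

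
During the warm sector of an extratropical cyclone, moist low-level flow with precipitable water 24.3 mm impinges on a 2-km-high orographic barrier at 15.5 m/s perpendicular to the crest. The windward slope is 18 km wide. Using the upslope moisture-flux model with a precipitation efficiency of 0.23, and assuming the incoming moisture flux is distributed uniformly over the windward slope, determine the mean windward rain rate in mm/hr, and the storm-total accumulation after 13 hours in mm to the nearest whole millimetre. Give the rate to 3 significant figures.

R ≈ 17.3 mm/hr; total ≈ 225 mm

Incoming column moisture flux per unit ridge length: F = V × PW = 15.5 × 24.3 = 376.65 mm·m/s.
Spread over the 18 km slope with efficiency ε = 0.23: R = ε·F/W = 0.23 × 376.65 / 18000 m = 4.813e-03 mm/s.
R = 4.813e-03 × 3600 = 17.3 mm/hr.
Over 13 h: total = 17.3 × 13 = 224.9 ≈ 225 mm.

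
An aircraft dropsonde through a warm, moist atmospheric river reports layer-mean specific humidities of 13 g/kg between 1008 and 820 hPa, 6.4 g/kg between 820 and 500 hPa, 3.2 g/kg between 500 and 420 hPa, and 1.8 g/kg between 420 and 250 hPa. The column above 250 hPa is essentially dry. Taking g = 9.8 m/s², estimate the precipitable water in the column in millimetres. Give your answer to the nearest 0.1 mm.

Precipitable water is the column-integrated vapour mass per unit area: PW = (1/g) Σ q̄ Δp, with q in kg/kg and Δp in Pa (1 kg/m² of water = 1 mm).
Layer 1008–820 hPa: Δp = 188 hPa = 18800 Pa, q̄ = 0.013 kg/kg → 0.013 × 18800 / 9.8 = 24.94 mm
Layer 820–500 hPa: Δp = 320 hPa = 32000 Pa, q̄ = 0.0064 kg/kg → 0.0064 × 32000 / 9.8 = 20.90 mm
Layer 500–420 hPa: Δp = 80 hPa = 8000 Pa, q̄ = 0.0032 kg/kg → 0.0032 × 8000 / 9.8 = 2.61 mm
Layer 420–250 hPa: Δp = 170 hPa = 17000 Pa, q̄ = 0.0018 kg/kg → 0.0018 × 17000 / 9.8 = 3.12 mm
PW = 24.94 + 20.90 + 2.61 + 3.12 = 51.57 ≈ 51.6 mm.

PW ≈ 51.6 mm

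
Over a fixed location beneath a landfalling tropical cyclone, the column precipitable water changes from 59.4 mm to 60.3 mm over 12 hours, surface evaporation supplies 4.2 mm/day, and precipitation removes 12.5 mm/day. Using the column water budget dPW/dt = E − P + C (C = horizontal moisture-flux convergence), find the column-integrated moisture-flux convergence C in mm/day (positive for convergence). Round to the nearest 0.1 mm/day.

C ≈ 10.1 mm/day

dPW/dt = (60.3 − 59.4) mm / (12/24 day) = +1.800 mm/day.
C = dPW/dt − E + P = (+1.800) − 4.2 + 12.5 = 10.1 mm/day.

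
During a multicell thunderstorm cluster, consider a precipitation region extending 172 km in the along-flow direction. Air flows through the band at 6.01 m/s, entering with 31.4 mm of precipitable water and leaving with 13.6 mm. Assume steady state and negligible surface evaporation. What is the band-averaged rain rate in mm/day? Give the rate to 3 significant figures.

R ≈ 53.7 mm/day

Column moisture flux per unit crosswind length is F = V × PW.
Inflow: F_in = 6.01 × 31.4 = 188.714 mm·m/s
Outflow: F_out = 6.01 × 13.6 = 81.736 mm·m/s
Steady-state rate R = (F_in − F_out)/L = (188.714 − 81.736) / 172000 m = 6.220e-04 mm/s.
R = 6.220e-04 × 3600 × 24 = 53.7 mm/day.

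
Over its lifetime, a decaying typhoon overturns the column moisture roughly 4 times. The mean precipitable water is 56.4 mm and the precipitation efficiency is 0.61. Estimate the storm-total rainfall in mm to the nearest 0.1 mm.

Each cycle deposits ε × PW = 0.61 × 56.4 = 34.404 mm.
Over 4 cycles: 4 × 34.404 = 137.6 mm.

rainfall ≈ 137.6 mm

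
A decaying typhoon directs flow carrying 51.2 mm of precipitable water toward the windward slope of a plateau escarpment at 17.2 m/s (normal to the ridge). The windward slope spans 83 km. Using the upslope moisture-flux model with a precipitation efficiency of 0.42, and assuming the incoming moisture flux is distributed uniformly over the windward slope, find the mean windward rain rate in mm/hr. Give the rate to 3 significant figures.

R ≈ 16.0 mm/hr

Incoming column moisture flux per unit ridge length: F = V × PW = 17.2 × 51.2 = 880.64 mm·m/s.
Spread over the 83 km slope with efficiency ε = 0.42: R = ε·F/W = 0.42 × 880.64 / 83000 m = 4.456e-03 mm/s.
R = 4.456e-03 × 3600 = 16.0 mm/hr.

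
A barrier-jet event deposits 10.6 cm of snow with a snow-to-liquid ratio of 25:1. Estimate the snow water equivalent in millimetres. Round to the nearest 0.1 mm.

SWE = snow depth / ratio = 10.6 cm / 25 = 0.424 cm = 4.2 mm.

SWE ≈ 4.2 mm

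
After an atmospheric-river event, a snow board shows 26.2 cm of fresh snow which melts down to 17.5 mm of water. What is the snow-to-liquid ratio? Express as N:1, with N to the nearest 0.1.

ratio ≈ 15.0

Ratio = snow depth / SWE = 262 mm / 17.5 mm = 15.0, i.e. 15.0:1.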